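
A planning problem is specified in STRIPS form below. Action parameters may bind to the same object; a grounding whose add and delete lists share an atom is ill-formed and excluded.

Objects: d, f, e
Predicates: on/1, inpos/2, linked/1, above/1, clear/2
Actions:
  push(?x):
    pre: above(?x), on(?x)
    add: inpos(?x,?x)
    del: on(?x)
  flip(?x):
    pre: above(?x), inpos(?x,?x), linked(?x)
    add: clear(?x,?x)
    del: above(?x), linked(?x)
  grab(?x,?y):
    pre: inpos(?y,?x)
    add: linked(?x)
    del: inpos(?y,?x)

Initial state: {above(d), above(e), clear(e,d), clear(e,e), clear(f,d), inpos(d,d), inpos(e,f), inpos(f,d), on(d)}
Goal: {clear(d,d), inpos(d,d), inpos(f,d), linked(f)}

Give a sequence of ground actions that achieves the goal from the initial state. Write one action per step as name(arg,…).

1. grab(d,d)  →  {above(d), above(e), clear(e,d), clear(e,e), clear(f,d), inpos(e,f), inpos(f,d), linked(d), on(d)}
2. push(d)  →  {above(d), above(e), clear(e,d), clear(e,e), clear(f,d), inpos(d,d), inpos(e,f), inpos(f,d), linked(d)}
3. flip(d)  →  {above(e), clear(d,d), clear(e,d), clear(e,e), clear(f,d), inpos(d,d), inpos(e,f), inpos(f,d)}
4. grab(f,e)  →  {above(e), clear(d,d), clear(e,d), clear(e,e), clear(f,d), inpos(d,d), inpos(f,d), linked(f)}

grab(d,d); push(d); flip(d); grab(f,e)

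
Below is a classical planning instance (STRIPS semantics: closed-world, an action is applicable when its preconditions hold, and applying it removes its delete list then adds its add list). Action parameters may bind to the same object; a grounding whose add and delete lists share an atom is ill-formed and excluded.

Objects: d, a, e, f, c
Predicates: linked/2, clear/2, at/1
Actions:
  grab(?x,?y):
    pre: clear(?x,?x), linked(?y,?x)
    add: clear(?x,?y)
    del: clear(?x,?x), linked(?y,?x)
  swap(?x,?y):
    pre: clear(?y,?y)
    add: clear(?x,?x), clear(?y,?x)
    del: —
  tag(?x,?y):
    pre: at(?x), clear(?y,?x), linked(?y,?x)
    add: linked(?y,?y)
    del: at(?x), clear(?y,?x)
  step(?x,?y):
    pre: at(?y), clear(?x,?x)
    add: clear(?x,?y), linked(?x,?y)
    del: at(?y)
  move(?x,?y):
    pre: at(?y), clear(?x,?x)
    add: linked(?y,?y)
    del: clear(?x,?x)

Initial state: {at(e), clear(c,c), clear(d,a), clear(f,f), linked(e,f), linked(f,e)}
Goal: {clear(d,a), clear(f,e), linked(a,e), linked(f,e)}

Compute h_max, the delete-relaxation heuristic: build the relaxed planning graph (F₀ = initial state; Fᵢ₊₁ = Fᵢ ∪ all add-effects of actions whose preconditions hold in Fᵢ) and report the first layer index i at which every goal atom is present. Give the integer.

2

F0 = init (6 atoms)
F1 = F0 ∪ {clear(a,a), clear(c,a), clear(c,d), clear(c,e), clear(c,f), clear(d,d), clear(e,e), clear(f,a), clear(f,c), clear(f,d), clear(f,e), linked(c,e), linked(e,e)}  (19 atoms)
F2 = F1 ∪ {clear(a,c), clear(a,d), clear(a,e), clear(a,f), clear(d,c), clear(d,e), clear(d,f), clear(e,a), clear(e,c), clear(e,d), clear(e,f), linked(a,e), linked(c,c), linked(d,e), linked(f,f)}  (34 atoms)
goal ⊆ F2  ⇒  h_max = 2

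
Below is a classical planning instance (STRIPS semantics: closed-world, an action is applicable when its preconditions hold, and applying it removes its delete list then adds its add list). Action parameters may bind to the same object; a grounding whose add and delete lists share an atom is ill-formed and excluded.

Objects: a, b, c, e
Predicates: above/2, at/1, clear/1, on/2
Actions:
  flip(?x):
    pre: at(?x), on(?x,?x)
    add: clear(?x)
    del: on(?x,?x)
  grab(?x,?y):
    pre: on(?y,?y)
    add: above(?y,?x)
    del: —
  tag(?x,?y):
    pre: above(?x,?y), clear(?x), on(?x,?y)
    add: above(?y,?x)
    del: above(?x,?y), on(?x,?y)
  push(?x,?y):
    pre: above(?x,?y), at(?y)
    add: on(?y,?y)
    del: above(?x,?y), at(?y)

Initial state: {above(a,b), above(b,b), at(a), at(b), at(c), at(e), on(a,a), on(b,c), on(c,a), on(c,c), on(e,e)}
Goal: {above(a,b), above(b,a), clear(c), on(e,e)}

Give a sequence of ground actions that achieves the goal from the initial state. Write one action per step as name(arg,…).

1. flip(c)  →  {above(a,b), above(b,b), at(a), at(b), at(c), at(e), clear(c), on(a,a), on(b,c), on(c,a), on(e,e)}
2. push(b,b)  →  {above(a,b), at(a), at(c), at(e), clear(c), on(a,a), on(b,b), on(b,c), on(c,a), on(e,e)}
3. grab(a,b)  →  {above(a,b), above(b,a), at(a), at(c), at(e), clear(c), on(a,a), on(b,b), on(b,c), on(c,a), on(e,e)}

flip(c); push(b,b); grab(a,b)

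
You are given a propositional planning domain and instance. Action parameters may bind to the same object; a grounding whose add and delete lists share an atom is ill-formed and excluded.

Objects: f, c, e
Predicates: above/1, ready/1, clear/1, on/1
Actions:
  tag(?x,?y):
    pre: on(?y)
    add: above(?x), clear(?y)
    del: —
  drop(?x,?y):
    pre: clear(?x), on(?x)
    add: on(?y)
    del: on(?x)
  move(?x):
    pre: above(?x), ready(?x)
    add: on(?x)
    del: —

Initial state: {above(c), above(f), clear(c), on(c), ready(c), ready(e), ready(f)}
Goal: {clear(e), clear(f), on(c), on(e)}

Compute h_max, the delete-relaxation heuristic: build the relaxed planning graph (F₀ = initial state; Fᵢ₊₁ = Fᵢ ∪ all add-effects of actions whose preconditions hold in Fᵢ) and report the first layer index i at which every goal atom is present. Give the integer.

F0 = init (7 atoms)
F1 = F0 ∪ {above(e), on(e), on(f)}  (10 atoms)
F2 = F1 ∪ {clear(e), clear(f)}  (12 atoms)
goal ⊆ F2  ⇒  h_max = 2

2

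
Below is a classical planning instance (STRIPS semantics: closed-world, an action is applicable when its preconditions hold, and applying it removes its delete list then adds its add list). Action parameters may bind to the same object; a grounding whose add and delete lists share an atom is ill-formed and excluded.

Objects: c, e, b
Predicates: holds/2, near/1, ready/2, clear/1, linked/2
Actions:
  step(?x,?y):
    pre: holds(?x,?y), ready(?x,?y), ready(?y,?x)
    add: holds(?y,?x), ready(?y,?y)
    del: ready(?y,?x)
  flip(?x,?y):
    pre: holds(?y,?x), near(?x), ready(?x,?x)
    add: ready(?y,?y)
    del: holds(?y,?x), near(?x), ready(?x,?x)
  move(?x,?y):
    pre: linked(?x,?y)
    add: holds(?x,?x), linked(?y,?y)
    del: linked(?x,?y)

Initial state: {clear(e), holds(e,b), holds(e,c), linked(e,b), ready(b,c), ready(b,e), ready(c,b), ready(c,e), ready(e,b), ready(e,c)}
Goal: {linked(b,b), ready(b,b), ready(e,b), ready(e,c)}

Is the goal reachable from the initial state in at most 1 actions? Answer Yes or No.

1. step(e,b)  →  {clear(e), holds(b,e), holds(e,b), holds(e,c), linked(e,b), ready(b,b), ready(b,c), ready(c,b), ready(c,e), ready(e,b), ready(e,c)}
2. move(e,b)  →  {clear(e), holds(b,e), holds(e,b), holds(e,c), holds(e,e), linked(b,b), ready(b,b), ready(b,c), ready(c,b), ready(c,e), ready(e,b), ready(e,c)}
optimal plan length = 2; 2 > 1

No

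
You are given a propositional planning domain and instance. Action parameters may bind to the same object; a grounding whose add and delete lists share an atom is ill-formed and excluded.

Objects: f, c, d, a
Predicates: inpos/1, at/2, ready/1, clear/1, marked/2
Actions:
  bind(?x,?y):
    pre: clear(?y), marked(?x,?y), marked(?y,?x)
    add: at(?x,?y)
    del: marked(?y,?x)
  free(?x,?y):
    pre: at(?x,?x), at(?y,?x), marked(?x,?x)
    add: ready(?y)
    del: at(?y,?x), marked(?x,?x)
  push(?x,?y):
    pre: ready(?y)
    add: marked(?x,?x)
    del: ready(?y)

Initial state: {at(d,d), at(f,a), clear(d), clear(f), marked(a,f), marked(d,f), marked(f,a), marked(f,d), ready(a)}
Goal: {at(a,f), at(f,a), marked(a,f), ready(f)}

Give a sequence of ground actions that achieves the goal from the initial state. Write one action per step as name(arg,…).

1. bind(f,d)  →  {at(d,d), at(f,a), at(f,d), clear(d), clear(f), marked(a,f), marked(f,a), marked(f,d), ready(a)}
2. bind(a,f)  →  {at(a,f), at(d,d), at(f,a), at(f,d), clear(d), clear(f), marked(a,f), marked(f,d), ready(a)}
3. push(d,a)  →  {at(a,f), at(d,d), at(f,a), at(f,d), clear(d), clear(f), marked(a,f), marked(d,d), marked(f,d)}
4. free(d,f)  →  {at(a,f), at(d,d), at(f,a), clear(d), clear(f), marked(a,f), marked(f,d), ready(f)}

bind(f,d); bind(a,f); push(d,a); free(d,f)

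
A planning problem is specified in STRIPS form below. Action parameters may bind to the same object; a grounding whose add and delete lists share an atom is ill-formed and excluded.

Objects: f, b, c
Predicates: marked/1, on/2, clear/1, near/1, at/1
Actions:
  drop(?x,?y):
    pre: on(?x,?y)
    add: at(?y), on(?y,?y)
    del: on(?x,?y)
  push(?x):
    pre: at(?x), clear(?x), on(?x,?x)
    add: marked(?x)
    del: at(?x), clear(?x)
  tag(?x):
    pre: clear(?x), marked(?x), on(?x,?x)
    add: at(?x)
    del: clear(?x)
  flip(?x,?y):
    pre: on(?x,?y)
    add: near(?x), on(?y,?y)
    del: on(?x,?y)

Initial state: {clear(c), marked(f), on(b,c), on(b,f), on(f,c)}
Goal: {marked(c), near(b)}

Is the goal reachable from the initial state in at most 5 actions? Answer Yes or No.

1. drop(f,c)  →  {at(c), clear(c), marked(f), on(b,c), on(b,f), on(c,c)}
2. push(c)  →  {marked(c), marked(f), on(b,c), on(b,f), on(c,c)}
3. flip(b,f)  →  {marked(c), marked(f), near(b), on(b,c), on(c,c), on(f,f)}
optimal plan length = 3; 3 ≤ 5

Yes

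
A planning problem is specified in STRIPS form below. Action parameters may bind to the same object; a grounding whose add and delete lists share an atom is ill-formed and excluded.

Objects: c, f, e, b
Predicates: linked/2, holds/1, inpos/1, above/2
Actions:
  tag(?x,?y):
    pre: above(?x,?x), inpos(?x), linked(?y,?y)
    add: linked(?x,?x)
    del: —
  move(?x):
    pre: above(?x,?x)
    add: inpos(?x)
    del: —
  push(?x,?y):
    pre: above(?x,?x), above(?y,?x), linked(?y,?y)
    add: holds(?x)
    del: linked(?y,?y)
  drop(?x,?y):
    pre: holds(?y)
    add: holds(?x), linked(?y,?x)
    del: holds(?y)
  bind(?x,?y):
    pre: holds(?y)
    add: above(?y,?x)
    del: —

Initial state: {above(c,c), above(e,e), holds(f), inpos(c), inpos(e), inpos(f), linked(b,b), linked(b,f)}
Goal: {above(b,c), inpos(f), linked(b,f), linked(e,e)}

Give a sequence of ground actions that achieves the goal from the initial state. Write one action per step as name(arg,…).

tag(e,b); drop(b,f); bind(c,b)

1. tag(e,b)  →  {above(c,c), above(e,e), holds(f), inpos(c), inpos(e), inpos(f), linked(b,b), linked(b,f), linked(e,e)}
2. drop(b,f)  →  {above(c,c), above(e,e), holds(b), inpos(c), inpos(e), inpos(f), linked(b,b), linked(b,f), linked(e,e), linked(f,b)}
3. bind(c,b)  →  {above(b,c), above(c,c), above(e,e), holds(b), inpos(c), inpos(e), inpos(f), linked(b,b), linked(b,f), linked(e,e), linked(f,b)}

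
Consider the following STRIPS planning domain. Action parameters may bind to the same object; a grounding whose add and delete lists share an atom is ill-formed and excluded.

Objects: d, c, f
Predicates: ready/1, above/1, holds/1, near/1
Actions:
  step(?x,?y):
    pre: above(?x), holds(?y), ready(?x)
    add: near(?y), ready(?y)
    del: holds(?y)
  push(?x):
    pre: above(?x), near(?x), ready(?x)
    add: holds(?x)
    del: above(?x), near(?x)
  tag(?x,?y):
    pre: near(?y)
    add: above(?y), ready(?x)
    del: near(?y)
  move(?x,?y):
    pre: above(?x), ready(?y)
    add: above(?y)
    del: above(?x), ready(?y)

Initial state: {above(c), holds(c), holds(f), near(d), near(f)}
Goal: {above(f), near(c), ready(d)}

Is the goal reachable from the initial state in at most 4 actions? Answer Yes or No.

1. tag(d,d)  →  {above(c), above(d), holds(c), holds(f), near(f), ready(d)}
2. step(d,c)  →  {above(c), above(d), holds(f), near(c), near(f), ready(c), ready(d)}
3. tag(d,f)  →  {above(c), above(d), above(f), holds(f), near(c), ready(c), ready(d)}
optimal plan length = 3; 3 ≤ 4

Yes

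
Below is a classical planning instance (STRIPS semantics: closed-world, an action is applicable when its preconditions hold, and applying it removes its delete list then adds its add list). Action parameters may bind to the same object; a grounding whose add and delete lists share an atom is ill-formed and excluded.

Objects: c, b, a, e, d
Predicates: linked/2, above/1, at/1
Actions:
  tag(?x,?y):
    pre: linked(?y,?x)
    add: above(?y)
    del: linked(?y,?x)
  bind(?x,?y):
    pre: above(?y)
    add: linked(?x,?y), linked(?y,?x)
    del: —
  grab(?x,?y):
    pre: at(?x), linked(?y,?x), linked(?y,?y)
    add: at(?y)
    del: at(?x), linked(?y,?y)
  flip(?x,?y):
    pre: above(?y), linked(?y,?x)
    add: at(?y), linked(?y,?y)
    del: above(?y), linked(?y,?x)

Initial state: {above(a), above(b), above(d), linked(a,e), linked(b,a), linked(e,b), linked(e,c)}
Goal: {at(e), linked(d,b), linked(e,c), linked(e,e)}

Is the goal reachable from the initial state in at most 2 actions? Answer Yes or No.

1. tag(c,e)  →  {above(a), above(b), above(d), above(e), linked(a,e), linked(b,a), linked(e,b)}
2. bind(c,e)  →  {above(a), above(b), above(d), above(e), linked(a,e), linked(b,a), linked(c,e), linked(e,b), linked(e,c)}
3. bind(b,d)  →  {above(a), above(b), above(d), above(e), linked(a,e), linked(b,a), linked(b,d), linked(c,e), linked(d,b), linked(e,b), linked(e,c)}
4. flip(b,e)  →  {above(a), above(b), above(d), at(e), linked(a,e), linked(b,a), linked(b,d), linked(c,e), linked(d,b), linked(e,c), linked(e,e)}
optimal plan length = 4; 4 > 2

No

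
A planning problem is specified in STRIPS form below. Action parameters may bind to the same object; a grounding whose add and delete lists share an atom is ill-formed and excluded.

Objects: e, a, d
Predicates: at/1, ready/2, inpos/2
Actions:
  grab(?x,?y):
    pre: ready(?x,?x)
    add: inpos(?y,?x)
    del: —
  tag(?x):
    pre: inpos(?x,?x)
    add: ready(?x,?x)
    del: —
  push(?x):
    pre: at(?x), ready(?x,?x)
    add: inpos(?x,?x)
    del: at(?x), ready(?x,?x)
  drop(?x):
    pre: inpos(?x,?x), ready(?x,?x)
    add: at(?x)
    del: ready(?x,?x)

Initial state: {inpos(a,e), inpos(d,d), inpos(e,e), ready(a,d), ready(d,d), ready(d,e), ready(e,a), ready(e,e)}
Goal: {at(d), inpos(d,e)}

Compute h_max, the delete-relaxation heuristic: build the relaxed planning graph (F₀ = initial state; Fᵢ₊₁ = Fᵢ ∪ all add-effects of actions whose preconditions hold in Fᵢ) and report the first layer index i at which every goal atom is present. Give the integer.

1

F0 = init (8 atoms)
F1 = F0 ∪ {at(d), at(e), inpos(a,d), inpos(d,e), inpos(e,d)}  (13 atoms)
goal ⊆ F1  ⇒  h_max = 1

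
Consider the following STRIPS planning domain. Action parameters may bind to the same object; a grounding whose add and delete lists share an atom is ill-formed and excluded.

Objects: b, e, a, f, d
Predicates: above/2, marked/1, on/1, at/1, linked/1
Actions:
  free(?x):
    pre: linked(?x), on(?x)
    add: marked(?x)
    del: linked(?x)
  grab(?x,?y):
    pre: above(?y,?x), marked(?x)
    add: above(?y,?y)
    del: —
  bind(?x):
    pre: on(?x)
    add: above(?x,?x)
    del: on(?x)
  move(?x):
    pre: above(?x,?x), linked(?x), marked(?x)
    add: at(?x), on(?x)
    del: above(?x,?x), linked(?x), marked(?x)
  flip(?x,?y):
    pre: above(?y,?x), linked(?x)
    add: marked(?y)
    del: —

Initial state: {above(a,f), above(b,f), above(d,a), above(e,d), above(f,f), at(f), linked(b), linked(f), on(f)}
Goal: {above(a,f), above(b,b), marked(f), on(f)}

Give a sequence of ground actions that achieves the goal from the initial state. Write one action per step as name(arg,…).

free(f); grab(f,b)

1. free(f)  →  {above(a,f), above(b,f), above(d,a), above(e,d), above(f,f), at(f), linked(b), marked(f), on(f)}
2. grab(f,b)  →  {above(a,f), above(b,b), above(b,f), above(d,a), above(e,d), above(f,f), at(f), linked(b), marked(f), on(f)}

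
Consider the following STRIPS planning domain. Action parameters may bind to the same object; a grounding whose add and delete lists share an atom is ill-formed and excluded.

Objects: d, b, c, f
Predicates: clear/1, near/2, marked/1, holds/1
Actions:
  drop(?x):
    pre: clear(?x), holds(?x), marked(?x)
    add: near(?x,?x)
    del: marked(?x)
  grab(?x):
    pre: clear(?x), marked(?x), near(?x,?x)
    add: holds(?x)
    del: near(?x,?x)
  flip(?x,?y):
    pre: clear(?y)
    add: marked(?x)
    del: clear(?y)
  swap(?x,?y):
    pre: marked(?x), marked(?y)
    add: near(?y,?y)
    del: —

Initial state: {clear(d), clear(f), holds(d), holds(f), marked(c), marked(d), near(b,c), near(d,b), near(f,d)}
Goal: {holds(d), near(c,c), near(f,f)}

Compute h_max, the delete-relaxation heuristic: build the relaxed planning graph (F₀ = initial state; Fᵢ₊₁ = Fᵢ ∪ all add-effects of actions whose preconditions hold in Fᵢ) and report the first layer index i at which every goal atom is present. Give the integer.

2

F0 = init (9 atoms)
F1 = F0 ∪ {marked(b), marked(f), near(c,c), near(d,d)}  (13 atoms)
F2 = F1 ∪ {near(b,b), near(f,f)}  (15 atoms)
goal ⊆ F2  ⇒  h_max = 2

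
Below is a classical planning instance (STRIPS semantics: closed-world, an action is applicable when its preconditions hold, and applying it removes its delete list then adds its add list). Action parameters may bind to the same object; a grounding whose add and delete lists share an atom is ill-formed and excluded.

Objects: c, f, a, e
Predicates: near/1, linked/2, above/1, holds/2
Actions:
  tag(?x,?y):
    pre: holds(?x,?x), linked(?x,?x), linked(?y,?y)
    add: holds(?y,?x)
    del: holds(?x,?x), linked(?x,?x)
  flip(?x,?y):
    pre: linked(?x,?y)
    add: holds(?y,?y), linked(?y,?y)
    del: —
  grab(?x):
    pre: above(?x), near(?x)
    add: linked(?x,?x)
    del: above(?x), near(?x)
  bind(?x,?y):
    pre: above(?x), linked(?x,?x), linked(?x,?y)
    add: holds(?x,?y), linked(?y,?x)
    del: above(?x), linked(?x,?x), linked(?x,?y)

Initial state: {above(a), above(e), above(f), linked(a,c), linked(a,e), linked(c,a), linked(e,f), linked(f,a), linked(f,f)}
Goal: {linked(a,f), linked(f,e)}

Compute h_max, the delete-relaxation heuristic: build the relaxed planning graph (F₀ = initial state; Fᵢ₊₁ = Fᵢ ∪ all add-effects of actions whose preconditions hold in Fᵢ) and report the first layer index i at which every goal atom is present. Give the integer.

F0 = init (9 atoms)
F1 = F0 ∪ {holds(a,a), holds(c,c), holds(e,e), holds(f,a), holds(f,f), linked(a,a), linked(a,f), linked(c,c), linked(e,e)}  (18 atoms)
F2 = F1 ∪ {holds(a,c), holds(a,e), holds(a,f), holds(c,a), holds(c,e), holds(c,f), holds(e,a), holds(e,c), holds(e,f), holds(f,c), holds(f,e), linked(e,a), linked(f,e)}  (31 atoms)
goal ⊆ F2  ⇒  h_max = 2

2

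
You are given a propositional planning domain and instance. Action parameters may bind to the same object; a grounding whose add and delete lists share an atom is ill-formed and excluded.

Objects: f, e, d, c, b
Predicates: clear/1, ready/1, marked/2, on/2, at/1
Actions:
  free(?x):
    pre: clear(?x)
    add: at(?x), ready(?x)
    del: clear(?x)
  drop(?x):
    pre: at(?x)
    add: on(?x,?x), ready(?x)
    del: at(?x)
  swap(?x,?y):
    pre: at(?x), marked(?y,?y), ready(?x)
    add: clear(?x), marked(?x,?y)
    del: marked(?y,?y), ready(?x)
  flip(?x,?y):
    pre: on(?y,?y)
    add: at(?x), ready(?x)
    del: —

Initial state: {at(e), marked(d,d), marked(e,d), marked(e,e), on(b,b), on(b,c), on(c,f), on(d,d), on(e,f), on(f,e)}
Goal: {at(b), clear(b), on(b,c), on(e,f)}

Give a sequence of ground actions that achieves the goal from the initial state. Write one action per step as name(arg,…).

flip(b,d); swap(b,e)

1. flip(b,d)  →  {at(b), at(e), marked(d,d), marked(e,d), marked(e,e), on(b,b), on(b,c), on(c,f), on(d,d), on(e,f), on(f,e), ready(b)}
2. swap(b,e)  →  {at(b), at(e), clear(b), marked(b,e), marked(d,d), marked(e,d), on(b,b), on(b,c), on(c,f), on(d,d), on(e,f), on(f,e)}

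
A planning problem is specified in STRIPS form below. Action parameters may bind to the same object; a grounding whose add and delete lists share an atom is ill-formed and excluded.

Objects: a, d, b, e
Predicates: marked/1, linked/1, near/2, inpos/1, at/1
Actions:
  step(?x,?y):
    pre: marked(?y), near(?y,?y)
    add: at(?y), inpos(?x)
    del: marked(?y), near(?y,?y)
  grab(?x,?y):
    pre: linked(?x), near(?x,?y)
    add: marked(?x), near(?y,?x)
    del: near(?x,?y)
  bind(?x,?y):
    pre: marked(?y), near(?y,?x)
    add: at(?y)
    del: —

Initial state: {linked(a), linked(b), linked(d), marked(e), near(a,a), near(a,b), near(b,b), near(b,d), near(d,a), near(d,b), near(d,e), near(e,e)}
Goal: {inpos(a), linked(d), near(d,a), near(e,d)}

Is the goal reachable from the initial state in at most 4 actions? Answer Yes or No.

Yes

1. step(a,e)  →  {at(e), inpos(a), linked(a), linked(b), linked(d), near(a,a), near(a,b), near(b,b), near(b,d), near(d,a), near(d,b), near(d,e)}
2. grab(d,e)  →  {at(e), inpos(a), linked(a), linked(b), linked(d), marked(d), near(a,a), near(a,b), near(b,b), near(b,d), near(d,a), near(d,b), near(e,d)}
optimal plan length = 2; 2 ≤ 4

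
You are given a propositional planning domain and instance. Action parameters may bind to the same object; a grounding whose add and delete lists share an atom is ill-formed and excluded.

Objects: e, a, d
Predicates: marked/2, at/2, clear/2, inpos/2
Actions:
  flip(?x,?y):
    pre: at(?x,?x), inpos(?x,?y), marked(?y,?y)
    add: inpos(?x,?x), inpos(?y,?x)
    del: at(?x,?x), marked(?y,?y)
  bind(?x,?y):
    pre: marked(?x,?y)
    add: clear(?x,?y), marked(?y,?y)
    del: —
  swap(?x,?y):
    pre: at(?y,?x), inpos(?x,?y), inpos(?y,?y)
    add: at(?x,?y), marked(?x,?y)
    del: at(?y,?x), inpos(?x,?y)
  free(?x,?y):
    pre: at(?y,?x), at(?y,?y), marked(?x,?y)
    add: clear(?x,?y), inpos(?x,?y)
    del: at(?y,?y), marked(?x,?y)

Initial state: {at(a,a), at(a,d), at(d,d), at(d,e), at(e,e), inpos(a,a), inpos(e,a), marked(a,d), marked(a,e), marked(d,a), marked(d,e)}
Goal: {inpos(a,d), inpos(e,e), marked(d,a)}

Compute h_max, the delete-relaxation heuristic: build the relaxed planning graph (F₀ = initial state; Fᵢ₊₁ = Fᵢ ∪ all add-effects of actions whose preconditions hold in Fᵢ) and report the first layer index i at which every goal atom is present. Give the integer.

2

F0 = init (11 atoms)
F1 = F0 ∪ {clear(a,d), clear(a,e), clear(d,a), clear(d,e), inpos(d,a), marked(a,a), marked(d,d), marked(e,e)}  (19 atoms)
F2 = F1 ∪ {at(d,a), clear(a,a), clear(d,d), clear(e,e), inpos(a,d), inpos(a,e), inpos(d,d), inpos(e,e)}  (27 atoms)
goal ⊆ F2  ⇒  h_max = 2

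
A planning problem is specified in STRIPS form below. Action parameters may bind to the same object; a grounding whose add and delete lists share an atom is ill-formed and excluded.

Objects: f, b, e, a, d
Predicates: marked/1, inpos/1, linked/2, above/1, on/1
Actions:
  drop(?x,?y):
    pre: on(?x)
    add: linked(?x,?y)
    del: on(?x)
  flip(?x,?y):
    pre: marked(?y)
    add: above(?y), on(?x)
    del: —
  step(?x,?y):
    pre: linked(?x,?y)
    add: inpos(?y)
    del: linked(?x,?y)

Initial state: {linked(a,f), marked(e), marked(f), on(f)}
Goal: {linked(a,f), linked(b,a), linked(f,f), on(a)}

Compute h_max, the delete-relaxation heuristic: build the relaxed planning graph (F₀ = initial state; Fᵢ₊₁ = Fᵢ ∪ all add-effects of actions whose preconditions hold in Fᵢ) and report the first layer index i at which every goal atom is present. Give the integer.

2

F0 = init (4 atoms)
F1 = F0 ∪ {above(e), above(f), inpos(f), linked(f,a), linked(f,b), linked(f,d), linked(f,e), linked(f,f), on(a), on(b), on(d), on(e)}  (16 atoms)
F2 = F1 ∪ {inpos(a), inpos(b), inpos(d), inpos(e), linked(a,a), linked(a,b), linked(a,d), linked(a,e), linked(b,a), linked(b,b), linked(b,d), linked(b,e), linked(b,f), linked(d,a), linked(d,b), linked(d,d), linked(d,e), linked(d,f), linked(e,a), linked(e,b), linked(e,d), linked(e,e), linked(e,f)}  (39 atoms)
goal ⊆ F2  ⇒  h_max = 2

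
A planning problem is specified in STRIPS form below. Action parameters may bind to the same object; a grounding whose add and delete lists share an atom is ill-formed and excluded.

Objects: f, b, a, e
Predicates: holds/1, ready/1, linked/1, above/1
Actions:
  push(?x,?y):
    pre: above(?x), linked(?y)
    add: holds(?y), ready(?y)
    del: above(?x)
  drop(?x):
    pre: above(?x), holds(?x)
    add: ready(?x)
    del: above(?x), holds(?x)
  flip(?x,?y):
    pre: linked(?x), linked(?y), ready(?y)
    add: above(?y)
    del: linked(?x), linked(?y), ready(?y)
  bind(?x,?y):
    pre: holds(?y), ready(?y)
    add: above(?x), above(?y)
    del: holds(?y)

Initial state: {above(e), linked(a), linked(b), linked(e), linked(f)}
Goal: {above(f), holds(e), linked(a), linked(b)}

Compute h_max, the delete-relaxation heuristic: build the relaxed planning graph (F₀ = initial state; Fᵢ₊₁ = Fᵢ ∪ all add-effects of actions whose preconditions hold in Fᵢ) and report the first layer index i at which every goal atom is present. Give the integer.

F0 = init (5 atoms)
F1 = F0 ∪ {holds(a), holds(b), holds(e), holds(f), ready(a), ready(b), ready(e), ready(f)}  (13 atoms)
F2 = F1 ∪ {above(a), above(b), above(f)}  (16 atoms)
goal ⊆ F2  ⇒  h_max = 2

2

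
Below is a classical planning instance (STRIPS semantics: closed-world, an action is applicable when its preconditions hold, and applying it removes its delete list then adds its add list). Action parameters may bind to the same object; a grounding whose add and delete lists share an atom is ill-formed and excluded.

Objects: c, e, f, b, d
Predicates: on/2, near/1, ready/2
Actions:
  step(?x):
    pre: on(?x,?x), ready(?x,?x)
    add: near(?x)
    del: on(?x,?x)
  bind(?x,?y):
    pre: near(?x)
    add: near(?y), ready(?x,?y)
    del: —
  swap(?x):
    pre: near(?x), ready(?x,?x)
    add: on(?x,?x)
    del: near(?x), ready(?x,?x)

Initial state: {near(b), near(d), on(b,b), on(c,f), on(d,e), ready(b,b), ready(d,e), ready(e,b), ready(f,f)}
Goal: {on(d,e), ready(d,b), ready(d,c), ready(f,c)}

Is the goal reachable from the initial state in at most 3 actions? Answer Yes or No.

1. bind(b,f)  →  {near(b), near(d), near(f), on(b,b), on(c,f), on(d,e), ready(b,b), ready(b,f), ready(d,e), ready(e,b), ready(f,f)}
2. bind(f,c)  →  {near(b), near(c), near(d), near(f), on(b,b), on(c,f), on(d,e), ready(b,b), ready(b,f), ready(d,e), ready(e,b), ready(f,c), ready(f,f)}
3. bind(d,c)  →  {near(b), near(c), near(d), near(f), on(b,b), on(c,f), on(d,e), ready(b,b), ready(b,f), ready(d,c), ready(d,e), ready(e,b), ready(f,c), ready(f,f)}
4. bind(d,b)  →  {near(b), near(c), near(d), near(f), on(b,b), on(c,f), on(d,e), ready(b,b), ready(b,f), ready(d,b), ready(d,c), ready(d,e), ready(e,b), ready(f,c), ready(f,f)}
optimal plan length = 4; 4 > 3

No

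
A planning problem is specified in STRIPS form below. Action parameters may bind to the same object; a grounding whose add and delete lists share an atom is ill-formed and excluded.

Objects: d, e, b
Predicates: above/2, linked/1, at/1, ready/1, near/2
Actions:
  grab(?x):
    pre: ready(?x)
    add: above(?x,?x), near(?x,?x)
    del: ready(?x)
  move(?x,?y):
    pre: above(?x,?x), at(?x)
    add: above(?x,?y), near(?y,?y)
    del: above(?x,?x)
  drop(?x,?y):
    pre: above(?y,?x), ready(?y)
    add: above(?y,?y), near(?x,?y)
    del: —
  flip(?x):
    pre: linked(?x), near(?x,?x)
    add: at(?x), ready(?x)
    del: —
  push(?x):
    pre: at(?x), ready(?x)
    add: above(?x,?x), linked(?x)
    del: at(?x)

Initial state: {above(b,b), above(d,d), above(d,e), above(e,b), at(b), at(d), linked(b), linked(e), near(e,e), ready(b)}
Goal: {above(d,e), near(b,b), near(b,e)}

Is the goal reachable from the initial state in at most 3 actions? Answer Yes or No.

Yes

1. grab(b)  →  {above(b,b), above(d,d), above(d,e), above(e,b), at(b), at(d), linked(b), linked(e), near(b,b), near(e,e)}
2. flip(e)  →  {above(b,b), above(d,d), above(d,e), above(e,b), at(b), at(d), at(e), linked(b), linked(e), near(b,b), near(e,e), ready(e)}
3. drop(b,e)  →  {above(b,b), above(d,d), above(d,e), above(e,b), above(e,e), at(b), at(d), at(e), linked(b), linked(e), near(b,b), near(b,e), near(e,e), ready(e)}
optimal plan length = 3; 3 ≤ 3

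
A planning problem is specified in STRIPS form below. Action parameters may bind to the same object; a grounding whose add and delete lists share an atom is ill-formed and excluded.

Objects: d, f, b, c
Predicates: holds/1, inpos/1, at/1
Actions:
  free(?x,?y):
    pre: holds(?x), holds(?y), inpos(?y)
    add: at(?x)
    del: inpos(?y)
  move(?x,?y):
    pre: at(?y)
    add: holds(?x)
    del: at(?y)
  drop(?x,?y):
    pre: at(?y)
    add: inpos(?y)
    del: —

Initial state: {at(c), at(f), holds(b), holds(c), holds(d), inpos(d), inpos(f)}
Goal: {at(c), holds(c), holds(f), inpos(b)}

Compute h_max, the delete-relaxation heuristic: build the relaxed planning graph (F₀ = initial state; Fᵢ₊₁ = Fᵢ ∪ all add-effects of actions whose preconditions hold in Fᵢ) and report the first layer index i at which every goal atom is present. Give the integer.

F0 = init (7 atoms)
F1 = F0 ∪ {at(b), at(d), holds(f), inpos(c)}  (11 atoms)
F2 = F1 ∪ {inpos(b)}  (12 atoms)
goal ⊆ F2  ⇒  h_max = 2

2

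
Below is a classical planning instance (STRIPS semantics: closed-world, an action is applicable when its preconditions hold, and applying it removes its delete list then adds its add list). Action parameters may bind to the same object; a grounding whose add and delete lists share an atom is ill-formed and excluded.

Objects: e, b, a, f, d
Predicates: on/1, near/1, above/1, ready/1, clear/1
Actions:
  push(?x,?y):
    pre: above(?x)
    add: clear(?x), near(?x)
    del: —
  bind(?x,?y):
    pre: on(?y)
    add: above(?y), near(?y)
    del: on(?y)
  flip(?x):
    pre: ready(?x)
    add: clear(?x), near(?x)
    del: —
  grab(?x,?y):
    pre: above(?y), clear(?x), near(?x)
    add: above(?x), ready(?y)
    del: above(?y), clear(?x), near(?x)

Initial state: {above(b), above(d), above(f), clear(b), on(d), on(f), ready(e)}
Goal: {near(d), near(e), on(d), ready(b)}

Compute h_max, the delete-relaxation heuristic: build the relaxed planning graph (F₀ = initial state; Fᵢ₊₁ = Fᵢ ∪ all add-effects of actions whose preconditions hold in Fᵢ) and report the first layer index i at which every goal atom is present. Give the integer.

F0 = init (7 atoms)
F1 = F0 ∪ {clear(d), clear(e), clear(f), near(b), near(d), near(e), near(f)}  (14 atoms)
F2 = F1 ∪ {above(e), ready(b), ready(d), ready(f)}  (18 atoms)
goal ⊆ F2  ⇒  h_max = 2

2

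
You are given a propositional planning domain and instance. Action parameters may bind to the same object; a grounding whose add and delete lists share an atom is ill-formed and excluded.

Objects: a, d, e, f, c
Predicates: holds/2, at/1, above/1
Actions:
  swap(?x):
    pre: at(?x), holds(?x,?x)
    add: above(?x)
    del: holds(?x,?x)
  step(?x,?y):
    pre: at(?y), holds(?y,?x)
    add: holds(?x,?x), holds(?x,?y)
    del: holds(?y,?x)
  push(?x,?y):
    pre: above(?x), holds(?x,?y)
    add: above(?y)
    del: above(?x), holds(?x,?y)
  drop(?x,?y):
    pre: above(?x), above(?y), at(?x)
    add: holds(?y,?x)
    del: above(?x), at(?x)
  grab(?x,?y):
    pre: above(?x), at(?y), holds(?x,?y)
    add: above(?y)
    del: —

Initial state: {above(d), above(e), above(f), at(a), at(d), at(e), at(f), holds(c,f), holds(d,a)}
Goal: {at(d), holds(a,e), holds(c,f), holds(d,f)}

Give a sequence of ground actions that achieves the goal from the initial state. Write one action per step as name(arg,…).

1. drop(f,d)  →  {above(d), above(e), at(a), at(d), at(e), holds(c,f), holds(d,a), holds(d,f)}
2. push(d,a)  →  {above(a), above(e), at(a), at(d), at(e), holds(c,f), holds(d,f)}
3. drop(e,a)  →  {above(a), at(a), at(d), holds(a,e), holds(c,f), holds(d,f)}

drop(f,d); push(d,a); drop(e,a)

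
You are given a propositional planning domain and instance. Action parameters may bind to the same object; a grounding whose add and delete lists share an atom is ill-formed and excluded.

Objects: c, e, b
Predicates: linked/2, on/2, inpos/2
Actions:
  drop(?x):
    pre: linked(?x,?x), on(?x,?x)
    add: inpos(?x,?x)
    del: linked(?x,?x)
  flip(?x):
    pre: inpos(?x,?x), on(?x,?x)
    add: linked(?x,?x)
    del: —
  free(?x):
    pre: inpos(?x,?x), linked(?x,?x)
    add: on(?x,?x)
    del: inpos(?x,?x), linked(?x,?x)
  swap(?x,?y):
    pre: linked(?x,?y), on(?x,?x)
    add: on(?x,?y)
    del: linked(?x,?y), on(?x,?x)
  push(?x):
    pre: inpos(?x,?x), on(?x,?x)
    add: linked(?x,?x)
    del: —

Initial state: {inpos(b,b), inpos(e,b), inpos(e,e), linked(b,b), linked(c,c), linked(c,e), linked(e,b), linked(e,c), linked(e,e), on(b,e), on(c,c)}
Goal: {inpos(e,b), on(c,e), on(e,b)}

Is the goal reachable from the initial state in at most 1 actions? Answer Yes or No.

No

1. free(e)  →  {inpos(b,b), inpos(e,b), linked(b,b), linked(c,c), linked(c,e), linked(e,b), linked(e,c), on(b,e), on(c,c), on(e,e)}
2. swap(c,e)  →  {inpos(b,b), inpos(e,b), linked(b,b), linked(c,c), linked(e,b), linked(e,c), on(b,e), on(c,e), on(e,e)}
3. swap(e,b)  →  {inpos(b,b), inpos(e,b), linked(b,b), linked(c,c), linked(e,c), on(b,e), on(c,e), on(e,b)}
optimal plan length = 3; 3 > 1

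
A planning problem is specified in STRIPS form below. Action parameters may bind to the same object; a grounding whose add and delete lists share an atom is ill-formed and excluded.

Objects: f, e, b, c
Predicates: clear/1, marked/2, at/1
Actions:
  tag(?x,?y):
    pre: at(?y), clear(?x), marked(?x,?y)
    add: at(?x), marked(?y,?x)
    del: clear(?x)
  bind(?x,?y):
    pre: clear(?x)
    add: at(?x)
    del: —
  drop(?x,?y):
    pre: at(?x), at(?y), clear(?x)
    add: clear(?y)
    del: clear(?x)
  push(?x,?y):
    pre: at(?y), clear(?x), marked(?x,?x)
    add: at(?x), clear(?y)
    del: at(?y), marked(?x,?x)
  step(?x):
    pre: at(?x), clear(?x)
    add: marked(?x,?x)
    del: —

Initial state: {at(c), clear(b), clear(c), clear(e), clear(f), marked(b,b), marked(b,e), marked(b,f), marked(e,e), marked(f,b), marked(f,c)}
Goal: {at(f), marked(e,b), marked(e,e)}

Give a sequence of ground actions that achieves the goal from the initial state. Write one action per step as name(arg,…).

1. tag(f,c)  →  {at(c), at(f), clear(b), clear(c), clear(e), marked(b,b), marked(b,e), marked(b,f), marked(c,f), marked(e,e), marked(f,b), marked(f,c)}
2. bind(e,f)  →  {at(c), at(e), at(f), clear(b), clear(c), clear(e), marked(b,b), marked(b,e), marked(b,f), marked(c,f), marked(e,e), marked(f,b), marked(f,c)}
3. tag(b,e)  →  {at(b), at(c), at(e), at(f), clear(c), clear(e), marked(b,b), marked(b,e), marked(b,f), marked(c,f), marked(e,b), marked(e,e), marked(f,b), marked(f,c)}

tag(f,c); bind(e,f); tag(b,e)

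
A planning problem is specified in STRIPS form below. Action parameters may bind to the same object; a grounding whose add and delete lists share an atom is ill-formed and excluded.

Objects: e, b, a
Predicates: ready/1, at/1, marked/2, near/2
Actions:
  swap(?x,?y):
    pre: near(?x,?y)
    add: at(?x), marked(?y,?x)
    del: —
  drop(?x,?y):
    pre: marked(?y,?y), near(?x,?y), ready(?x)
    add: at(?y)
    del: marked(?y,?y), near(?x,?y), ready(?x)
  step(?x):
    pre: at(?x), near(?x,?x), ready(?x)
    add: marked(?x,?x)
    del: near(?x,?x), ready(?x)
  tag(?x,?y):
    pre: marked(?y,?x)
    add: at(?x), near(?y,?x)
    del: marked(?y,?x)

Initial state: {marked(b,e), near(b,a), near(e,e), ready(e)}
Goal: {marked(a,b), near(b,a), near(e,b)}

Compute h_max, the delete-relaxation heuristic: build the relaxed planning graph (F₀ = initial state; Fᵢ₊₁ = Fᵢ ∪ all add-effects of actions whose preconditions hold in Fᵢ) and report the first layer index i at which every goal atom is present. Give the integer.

F0 = init (4 atoms)
F1 = F0 ∪ {at(b), at(e), marked(a,b), marked(e,e), near(b,e)}  (9 atoms)
F2 = F1 ∪ {marked(e,b), near(a,b)}  (11 atoms)
F3 = F2 ∪ {at(a), marked(b,a), near(e,b)}  (14 atoms)
goal ⊆ F3  ⇒  h_max = 3

3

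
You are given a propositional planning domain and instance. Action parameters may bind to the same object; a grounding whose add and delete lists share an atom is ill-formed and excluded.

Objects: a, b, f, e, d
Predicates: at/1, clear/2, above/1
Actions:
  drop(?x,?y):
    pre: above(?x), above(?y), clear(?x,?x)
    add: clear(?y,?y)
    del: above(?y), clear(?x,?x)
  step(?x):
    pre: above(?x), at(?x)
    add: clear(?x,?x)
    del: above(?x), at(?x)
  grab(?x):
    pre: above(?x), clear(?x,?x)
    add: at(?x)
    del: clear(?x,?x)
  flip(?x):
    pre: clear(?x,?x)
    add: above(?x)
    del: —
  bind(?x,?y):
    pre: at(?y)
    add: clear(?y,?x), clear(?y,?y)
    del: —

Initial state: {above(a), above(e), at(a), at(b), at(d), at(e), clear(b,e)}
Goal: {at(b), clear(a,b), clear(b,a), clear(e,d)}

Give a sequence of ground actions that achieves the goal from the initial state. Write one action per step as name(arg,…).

bind(a,b); bind(b,a); bind(d,e)

1. bind(a,b)  →  {above(a), above(e), at(a), at(b), at(d), at(e), clear(b,a), clear(b,b), clear(b,e)}
2. bind(b,a)  →  {above(a), above(e), at(a), at(b), at(d), at(e), clear(a,a), clear(a,b), clear(b,a), clear(b,b), clear(b,e)}
3. bind(d,e)  →  {above(a), above(e), at(a), at(b), at(d), at(e), clear(a,a), clear(a,b), clear(b,a), clear(b,b), clear(b,e), clear(e,d), clear(e,e)}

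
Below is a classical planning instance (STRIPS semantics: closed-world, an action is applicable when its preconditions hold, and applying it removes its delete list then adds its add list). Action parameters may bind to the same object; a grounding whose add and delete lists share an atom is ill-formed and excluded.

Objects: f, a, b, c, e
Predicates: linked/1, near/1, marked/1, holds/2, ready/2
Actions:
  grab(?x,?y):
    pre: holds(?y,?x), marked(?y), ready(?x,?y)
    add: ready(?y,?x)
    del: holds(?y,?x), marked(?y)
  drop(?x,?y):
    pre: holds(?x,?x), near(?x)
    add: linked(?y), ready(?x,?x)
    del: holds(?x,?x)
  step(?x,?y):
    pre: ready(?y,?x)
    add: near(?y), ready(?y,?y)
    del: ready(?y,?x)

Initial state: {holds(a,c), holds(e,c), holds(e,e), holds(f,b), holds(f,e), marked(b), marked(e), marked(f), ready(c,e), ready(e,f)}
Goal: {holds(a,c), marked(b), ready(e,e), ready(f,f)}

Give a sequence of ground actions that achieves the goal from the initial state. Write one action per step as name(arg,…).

grab(e,f); step(f,e); step(e,f)

1. grab(e,f)  →  {holds(a,c), holds(e,c), holds(e,e), holds(f,b), marked(b), marked(e), ready(c,e), ready(e,f), ready(f,e)}
2. step(f,e)  →  {holds(a,c), holds(e,c), holds(e,e), holds(f,b), marked(b), marked(e), near(e), ready(c,e), ready(e,e), ready(f,e)}
3. step(e,f)  →  {holds(a,c), holds(e,c), holds(e,e), holds(f,b), marked(b), marked(e), near(e), near(f), ready(c,e), ready(e,e), ready(f,f)}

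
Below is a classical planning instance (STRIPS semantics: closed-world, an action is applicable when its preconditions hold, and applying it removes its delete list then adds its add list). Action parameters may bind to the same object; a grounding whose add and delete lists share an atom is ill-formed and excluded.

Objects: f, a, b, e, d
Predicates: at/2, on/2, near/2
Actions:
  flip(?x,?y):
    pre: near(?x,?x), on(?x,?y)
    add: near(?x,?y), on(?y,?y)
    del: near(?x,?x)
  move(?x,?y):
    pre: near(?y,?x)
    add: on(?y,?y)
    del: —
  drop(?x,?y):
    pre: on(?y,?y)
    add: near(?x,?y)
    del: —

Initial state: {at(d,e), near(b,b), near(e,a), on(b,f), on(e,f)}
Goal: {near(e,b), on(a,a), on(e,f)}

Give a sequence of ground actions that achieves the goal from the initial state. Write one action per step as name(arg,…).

move(b,b); drop(a,b); move(b,a); drop(e,b)

1. move(b,b)  →  {at(d,e), near(b,b), near(e,a), on(b,b), on(b,f), on(e,f)}
2. drop(a,b)  →  {at(d,e), near(a,b), near(b,b), near(e,a), on(b,b), on(b,f), on(e,f)}
3. move(b,a)  →  {at(d,e), near(a,b), near(b,b), near(e,a), on(a,a), on(b,b), on(b,f), on(e,f)}
4. drop(e,b)  →  {at(d,e), near(a,b), near(b,b), near(e,a), near(e,b), on(a,a), on(b,b), on(b,f), on(e,f)}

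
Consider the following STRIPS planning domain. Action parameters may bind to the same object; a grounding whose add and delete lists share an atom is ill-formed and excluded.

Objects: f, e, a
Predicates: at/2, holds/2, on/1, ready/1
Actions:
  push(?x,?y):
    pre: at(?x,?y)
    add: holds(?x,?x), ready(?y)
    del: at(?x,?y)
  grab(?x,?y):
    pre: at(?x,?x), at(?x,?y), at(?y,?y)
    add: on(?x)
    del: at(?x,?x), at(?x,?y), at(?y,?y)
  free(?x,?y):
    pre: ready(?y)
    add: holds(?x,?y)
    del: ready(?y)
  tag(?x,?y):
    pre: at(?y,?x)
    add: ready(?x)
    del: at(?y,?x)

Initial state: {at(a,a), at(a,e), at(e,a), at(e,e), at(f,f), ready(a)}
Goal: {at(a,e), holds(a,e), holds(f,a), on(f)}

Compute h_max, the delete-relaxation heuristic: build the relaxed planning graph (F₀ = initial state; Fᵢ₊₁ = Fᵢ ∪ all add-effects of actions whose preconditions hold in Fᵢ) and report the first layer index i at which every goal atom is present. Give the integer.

F0 = init (6 atoms)
F1 = F0 ∪ {holds(a,a), holds(e,a), holds(e,e), holds(f,a), holds(f,f), on(a), on(e), on(f), ready(e), ready(f)}  (16 atoms)
F2 = F1 ∪ {holds(a,e), holds(a,f), holds(e,f), holds(f,e)}  (20 atoms)
goal ⊆ F2  ⇒  h_max = 2

2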